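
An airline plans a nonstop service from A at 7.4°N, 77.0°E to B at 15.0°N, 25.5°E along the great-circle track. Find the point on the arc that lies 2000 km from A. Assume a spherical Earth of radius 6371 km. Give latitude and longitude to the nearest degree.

Write both endpoints as unit vectors p₁, p₂ with components (cos φ cos λ, cos φ sin λ, sin φ).
The central angle between the endpoints is δ = arccos(p₁·p₂) ≈ 0.890 rad (51.0°). The total great-circle distance is δ·R ≈ 0.890 × 6371 ≈ 5668 km, so the target fraction is f = 2000/5668 ≈ 0.353.
Interpolate at f ≈ 0.353 with slerp weights a = sin((1−f)δ)/sin δ ≈ 0.701, b = sin(fδ)/sin δ ≈ 0.397.
p = a·p₁ + b·p₂ ≈ (0.503, 0.843, 0.193); φ = arcsin(p_z) ≈ 11.14°, λ = atan2(p_y, p_x) ≈ 59.17°.

≈ 11°N, 59°E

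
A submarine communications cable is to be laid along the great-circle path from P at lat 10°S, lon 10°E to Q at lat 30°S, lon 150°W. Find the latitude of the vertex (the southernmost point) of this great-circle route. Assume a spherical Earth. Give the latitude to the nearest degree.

The great circle lies in the plane with unit normal n̂ = (p₁ × p₂)/|p₁ × p₂|.
Here n̂_z ≈ -0.417; the vertex latitude is φ_max = arccos|n̂_z| ≈ 65.4°.
Check via Clairaut: cos φ_max = |cos φ₁| · sin C = cos(10.0°)·sin(154.9°) ≈ 0.417, again giving ≈ 65.4°.

≈ 65°S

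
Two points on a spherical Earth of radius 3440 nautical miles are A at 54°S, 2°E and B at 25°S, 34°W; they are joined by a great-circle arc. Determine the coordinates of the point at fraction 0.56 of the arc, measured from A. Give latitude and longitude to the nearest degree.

From cos δ = sin φ₁ sin φ₂ + cos φ₁ cos φ₂ cos Δλ, the central angle is δ ≈ 0.687 rad (39.4°).
Interpolate at f = 0.56 with slerp weights a = sin((1−f)δ)/sin δ ≈ 0.469, b = sin(fδ)/sin δ ≈ 0.592.
p = a·p₁ + b·p₂ ≈ (0.720, -0.290, -0.630); φ = arcsin(p_z) ≈ -39.04°, λ = atan2(p_y, p_x) ≈ -21.95°.

≈ 39°S, 22°W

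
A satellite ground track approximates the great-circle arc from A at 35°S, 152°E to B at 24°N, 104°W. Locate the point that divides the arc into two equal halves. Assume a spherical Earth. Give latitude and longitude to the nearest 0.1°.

≈ 8.9°S, 152.0°W

From cos δ = sin φ₁ sin φ₂ + cos φ₁ cos φ₂ cos Δλ, the central angle is δ ≈ 1.998 rad (114.5°).
Interpolate at f = 1/2 with slerp weights a = sin((1−f)δ)/sin δ ≈ 0.924, b = sin(fδ)/sin δ ≈ 0.924.
p = a·p₁ + b·p₂ ≈ (-0.872, -0.464, -0.154); φ = arcsin(p_z) ≈ -8.87°, λ = atan2(p_y, p_x) ≈ -152.01°.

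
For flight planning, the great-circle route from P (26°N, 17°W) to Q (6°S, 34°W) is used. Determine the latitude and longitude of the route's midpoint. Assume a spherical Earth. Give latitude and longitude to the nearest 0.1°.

The haversine formula gives a central angle δ ≈ 0.628 rad (36.0°) between the endpoints.
Interpolate at f = 1/2 with slerp weights a = sin((1−f)δ)/sin δ ≈ 0.526, b = sin(fδ)/sin δ ≈ 0.526.
p = a·p₁ + b·p₂ ≈ (0.885, -0.431, 0.176); φ = arcsin(p_z) ≈ 10.11°, λ = atan2(p_y, p_x) ≈ -25.93°.

≈ (10.1°N, 25.9°W)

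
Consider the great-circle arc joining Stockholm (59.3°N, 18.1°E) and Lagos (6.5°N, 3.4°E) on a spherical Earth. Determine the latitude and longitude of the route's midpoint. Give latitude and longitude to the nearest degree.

The haversine formula gives a central angle δ ≈ 0.942 rad (54.0°) between the endpoints.
Interpolate at f = 1/2 with slerp weights a = sin((1−f)δ)/sin δ ≈ 0.561, b = sin(fδ)/sin δ ≈ 0.561.
p = a·p₁ + b·p₂ ≈ (0.829, 0.122, 0.546); φ = arcsin(p_z) ≈ 33.09°, λ = atan2(p_y, p_x) ≈ 8.38°.

≈ (33°N, 8°E)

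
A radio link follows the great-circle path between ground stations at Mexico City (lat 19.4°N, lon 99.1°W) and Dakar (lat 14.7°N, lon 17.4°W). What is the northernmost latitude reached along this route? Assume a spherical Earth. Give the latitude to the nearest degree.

The great circle lies in the plane with unit normal n̂ = (p₁ × p₂)/|p₁ × p₂|.
Here n̂_z ≈ +0.925; the vertex latitude is φ_max = arccos|n̂_z| ≈ 22.4°.
Check via Clairaut: cos φ_max = |cos φ₁| · sin C = cos(19.4°)·sin(78.6°) ≈ 0.925, again giving ≈ 22.4°.

≈ 22°N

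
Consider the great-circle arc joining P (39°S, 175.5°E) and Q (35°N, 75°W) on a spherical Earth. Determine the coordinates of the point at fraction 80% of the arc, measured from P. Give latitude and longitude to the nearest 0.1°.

≈ (21.4°N, 98.9°W)

Write both endpoints as unit vectors p₁, p₂ with components (cos φ cos λ, cos φ sin λ, sin φ).
The central angle between the endpoints is δ = arccos(p₁·p₂) ≈ 2.182 rad (125.0°).
Interpolate at f = 0.80 with slerp weights a = sin((1−f)δ)/sin δ ≈ 0.516, b = sin(fδ)/sin δ ≈ 1.202.
p = a·p₁ + b·p₂ ≈ (-0.145, -0.920, 0.365); φ = arcsin(p_z) ≈ 21.40°, λ = atan2(p_y, p_x) ≈ -98.95°.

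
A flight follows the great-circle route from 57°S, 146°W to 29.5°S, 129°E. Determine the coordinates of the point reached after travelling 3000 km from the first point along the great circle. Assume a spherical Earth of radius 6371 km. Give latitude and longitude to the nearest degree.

≈ 54°S, 166°E

Write both endpoints as unit vectors p₁, p₂ with components (cos φ cos λ, cos φ sin λ, sin φ).
The central angle between the endpoints is δ = arccos(p₁·p₂) ≈ 1.099 rad (63.0°). The total great-circle distance is δ·R ≈ 1.099 × 6371 ≈ 7003 km, so the target fraction is f = 3000/7003 ≈ 0.428.
Interpolate at f ≈ 0.428 with slerp weights a = sin((1−f)δ)/sin δ ≈ 0.660, b = sin(fδ)/sin δ ≈ 0.509.
p = a·p₁ + b·p₂ ≈ (-0.577, 0.144, -0.804); φ = arcsin(p_z) ≈ -53.53°, λ = atan2(p_y, p_x) ≈ 166.03°.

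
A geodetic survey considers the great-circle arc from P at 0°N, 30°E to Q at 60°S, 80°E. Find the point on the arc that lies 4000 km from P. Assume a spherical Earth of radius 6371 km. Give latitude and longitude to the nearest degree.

Write both endpoints as unit vectors p₁, p₂ with components (cos φ cos λ, cos φ sin λ, sin φ).
The central angle between the endpoints is δ = arccos(p₁·p₂) ≈ 1.244 rad (71.3°). The total great-circle distance is δ·R ≈ 1.244 × 6371 ≈ 7923 km, so the target fraction is f = 4000/7923 ≈ 0.505.
Interpolate at f ≈ 0.505 with slerp weights a = sin((1−f)δ)/sin δ ≈ 0.610, b = sin(fδ)/sin δ ≈ 0.620.
p = a·p₁ + b·p₂ ≈ (0.582, 0.610, -0.537); φ = arcsin(p_z) ≈ -32.49°, λ = atan2(p_y, p_x) ≈ 46.36°.

≈ 32°S, 46°E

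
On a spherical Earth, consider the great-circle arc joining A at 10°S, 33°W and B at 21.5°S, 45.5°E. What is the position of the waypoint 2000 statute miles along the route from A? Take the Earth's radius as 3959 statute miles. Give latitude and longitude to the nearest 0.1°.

≈ 18.3°S, 4.3°W

Write both endpoints as unit vectors p₁, p₂ with components (cos φ cos λ, cos φ sin λ, sin φ).
The central angle between the endpoints is δ = arccos(p₁·p₂) ≈ 1.322 rad (75.7°). The total great-circle distance is δ·R ≈ 1.322 × 3959 ≈ 5233 mi, so the target fraction is f = 2000/5233 ≈ 0.382.
Interpolate at f ≈ 0.382 with slerp weights a = sin((1−f)δ)/sin δ ≈ 0.752, b = sin(fδ)/sin δ ≈ 0.499.
p = a·p₁ + b·p₂ ≈ (0.947, -0.072, -0.314); φ = arcsin(p_z) ≈ -18.28°, λ = atan2(p_y, p_x) ≈ -4.35°.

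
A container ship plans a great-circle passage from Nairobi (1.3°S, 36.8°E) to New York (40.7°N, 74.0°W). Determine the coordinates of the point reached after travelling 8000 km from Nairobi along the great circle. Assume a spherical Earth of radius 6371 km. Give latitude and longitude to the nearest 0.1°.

The haversine formula gives a central angle δ ≈ 1.859 rad (106.5°) between the endpoints. The total great-circle distance is δ·R ≈ 1.859 × 6371 ≈ 11842 km, so the target fraction is f = 8000/11842 ≈ 0.676.
Interpolate at f ≈ 0.676 with slerp weights a = sin((1−f)δ)/sin δ ≈ 0.591, b = sin(fδ)/sin δ ≈ 0.992.
p = a·p₁ + b·p₂ ≈ (0.681, -0.368, 0.633); φ = arcsin(p_z) ≈ 39.29°, λ = atan2(p_y, p_x) ≈ -28.42°.

≈ (39.3°N, 28.4°W)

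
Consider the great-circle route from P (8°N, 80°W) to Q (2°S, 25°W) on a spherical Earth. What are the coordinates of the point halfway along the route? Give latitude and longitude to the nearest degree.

≈ (3°N, 52°W)

Convert each endpoint to a unit vector on the sphere (x = cos φ cos λ, y = cos φ sin λ, z = sin φ).
The central angle between the endpoints is δ = arccos(p₁·p₂) ≈ 0.973 rad (55.8°).
Interpolate at f = 1/2 with slerp weights a = sin((1−f)δ)/sin δ ≈ 0.566, b = sin(fδ)/sin δ ≈ 0.566.
p = a·p₁ + b·p₂ ≈ (0.610, -0.791, 0.059); φ = arcsin(p_z) ≈ 3.38°, λ = atan2(p_y, p_x) ≈ -52.36°.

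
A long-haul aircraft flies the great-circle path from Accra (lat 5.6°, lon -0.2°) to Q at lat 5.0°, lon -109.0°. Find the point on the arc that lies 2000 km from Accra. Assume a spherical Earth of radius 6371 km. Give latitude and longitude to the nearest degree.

Write both endpoints as unit vectors p₁, p₂ with components (cos φ cos λ, cos φ sin λ, sin φ).
The central angle between the endpoints is δ = arccos(p₁·p₂) ≈ 1.887 rad (108.1°). The total great-circle distance is δ·R ≈ 1.887 × 6371 ≈ 12022 km, so the target fraction is f = 2000/12022 ≈ 0.166.
Interpolate at f ≈ 0.166 with slerp weights a = sin((1−f)δ)/sin δ ≈ 1.052, b = sin(fδ)/sin δ ≈ 0.325.
p = a·p₁ + b·p₂ ≈ (0.942, -0.310, 0.131); φ = arcsin(p_z) ≈ 7.53°, λ = atan2(p_y, p_x) ≈ -18.20°.

≈ lat 8°, lon -18°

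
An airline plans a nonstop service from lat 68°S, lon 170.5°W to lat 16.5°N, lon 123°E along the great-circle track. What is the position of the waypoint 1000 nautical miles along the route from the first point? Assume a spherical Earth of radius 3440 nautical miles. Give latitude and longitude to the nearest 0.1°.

From cos δ = sin φ₁ sin φ₂ + cos φ₁ cos φ₂ cos Δλ, the central angle is δ ≈ 1.691 rad (96.9°). The total great-circle distance is δ·R ≈ 1.691 × 3440 ≈ 5818 nmi, so the target fraction is f = 1000/5818 ≈ 0.172.
Interpolate at f ≈ 0.172 with slerp weights a = sin((1−f)δ)/sin δ ≈ 0.993, b = sin(fδ)/sin δ ≈ 0.289.
p = a·p₁ + b·p₂ ≈ (-0.518, 0.171, -0.838); φ = arcsin(p_z) ≈ -56.98°, λ = atan2(p_y, p_x) ≈ 161.74°.

≈ lat 57.0°S, lon 161.7°E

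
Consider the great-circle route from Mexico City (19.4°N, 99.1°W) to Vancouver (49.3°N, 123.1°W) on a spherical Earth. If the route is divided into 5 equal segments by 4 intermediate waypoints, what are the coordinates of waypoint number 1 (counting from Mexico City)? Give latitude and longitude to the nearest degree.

≈ 26°N, 103°W

From cos δ = sin φ₁ sin φ₂ + cos φ₁ cos φ₂ cos Δλ, the central angle is δ ≈ 0.620 rad (35.5°).
Interpolate at f = 1/5 with slerp weights a = sin((1−f)δ)/sin δ ≈ 0.819, b = sin(fδ)/sin δ ≈ 0.213.
p = a·p₁ + b·p₂ ≈ (-0.198, -0.879, 0.433); φ = arcsin(p_z) ≈ 25.69°, λ = atan2(p_y, p_x) ≈ -102.69°.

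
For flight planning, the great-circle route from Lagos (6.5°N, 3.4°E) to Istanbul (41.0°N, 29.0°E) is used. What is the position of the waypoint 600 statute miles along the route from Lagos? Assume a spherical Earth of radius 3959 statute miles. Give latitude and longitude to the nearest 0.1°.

Write both endpoints as unit vectors p₁, p₂ with components (cos φ cos λ, cos φ sin λ, sin φ).
The central angle between the endpoints is δ = arccos(p₁·p₂) ≈ 0.722 rad (41.4°). The total great-circle distance is δ·R ≈ 0.722 × 3959 ≈ 2858 mi, so the target fraction is f = 600/2858 ≈ 0.210.
Interpolate at f ≈ 0.210 with slerp weights a = sin((1−f)δ)/sin δ ≈ 0.817, b = sin(fδ)/sin δ ≈ 0.228.
p = a·p₁ + b·p₂ ≈ (0.961, 0.132, 0.242); φ = arcsin(p_z) ≈ 14.03°, λ = atan2(p_y, p_x) ≈ 7.80°.

≈ 14.0°N, 7.8°E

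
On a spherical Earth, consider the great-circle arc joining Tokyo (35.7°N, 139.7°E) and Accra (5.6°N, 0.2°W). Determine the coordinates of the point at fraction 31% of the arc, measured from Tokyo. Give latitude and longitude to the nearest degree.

≈ (51°N, 90°E)

Write both endpoints as unit vectors p₁, p₂ with components (cos φ cos λ, cos φ sin λ, sin φ).
The central angle between the endpoints is δ = arccos(p₁·p₂) ≈ 2.167 rad (124.1°).
Interpolate at f = 0.31 with slerp weights a = sin((1−f)δ)/sin δ ≈ 1.205, b = sin(fδ)/sin δ ≈ 0.752.
p = a·p₁ + b·p₂ ≈ (0.002, 0.630, 0.776); φ = arcsin(p_z) ≈ 50.93°, λ = atan2(p_y, p_x) ≈ 89.81°.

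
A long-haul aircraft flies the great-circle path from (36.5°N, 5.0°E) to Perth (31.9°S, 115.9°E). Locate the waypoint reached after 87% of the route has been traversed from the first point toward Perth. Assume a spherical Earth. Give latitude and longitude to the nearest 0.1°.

Write both endpoints as unit vectors p₁, p₂ with components (cos φ cos λ, cos φ sin λ, sin φ).
The central angle between the endpoints is δ = arccos(p₁·p₂) ≈ 2.163 rad (123.9°).
Interpolate at f = 0.87 with slerp weights a = sin((1−f)δ)/sin δ ≈ 0.334, b = sin(fδ)/sin δ ≈ 1.147.
p = a·p₁ + b·p₂ ≈ (-0.158, 0.900, -0.407); φ = arcsin(p_z) ≈ -24.04°, λ = atan2(p_y, p_x) ≈ 99.95°.

≈ (24.0°S, 99.9°E)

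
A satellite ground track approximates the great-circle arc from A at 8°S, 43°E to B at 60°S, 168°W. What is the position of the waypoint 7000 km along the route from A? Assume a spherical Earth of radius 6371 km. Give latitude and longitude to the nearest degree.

Convert each endpoint to a unit vector on the sphere (x = cos φ cos λ, y = cos φ sin λ, z = sin φ).
The central angle between the endpoints is δ = arccos(p₁·p₂) ≈ 1.880 rad (107.7°). The total great-circle distance is δ·R ≈ 1.880 × 6371 ≈ 11975 km, so the target fraction is f = 7000/11975 ≈ 0.585.
Interpolate at f ≈ 0.585 with slerp weights a = sin((1−f)δ)/sin δ ≈ 0.739, b = sin(fδ)/sin δ ≈ 0.935.
p = a·p₁ + b·p₂ ≈ (0.078, 0.402, -0.912); φ = arcsin(p_z) ≈ -65.84°, λ = atan2(p_y, p_x) ≈ 79.03°.

≈ 66°S, 79°E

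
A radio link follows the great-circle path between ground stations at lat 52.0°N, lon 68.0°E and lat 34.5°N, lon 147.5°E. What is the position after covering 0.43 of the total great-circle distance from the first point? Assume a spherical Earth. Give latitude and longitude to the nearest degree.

Write both endpoints as unit vectors p₁, p₂ with components (cos φ cos λ, cos φ sin λ, sin φ).
The central angle between the endpoints is δ = arccos(p₁·p₂) ≈ 1.002 rad (57.4°).
Interpolate at f = 0.43 with slerp weights a = sin((1−f)δ)/sin δ ≈ 0.642, b = sin(fδ)/sin δ ≈ 0.496.
p = a·p₁ + b·p₂ ≈ (-0.197, 0.586, 0.786); φ = arcsin(p_z) ≈ 51.84°, λ = atan2(p_y, p_x) ≈ 108.55°.

≈ lat 52°N, lon 109°E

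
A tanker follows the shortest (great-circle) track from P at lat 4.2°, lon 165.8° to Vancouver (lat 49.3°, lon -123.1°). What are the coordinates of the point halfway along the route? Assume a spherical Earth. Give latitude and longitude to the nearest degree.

≈ lat 31°, lon -167°

Convert each endpoint to a unit vector on the sphere (x = cos φ cos λ, y = cos φ sin λ, z = sin φ).
The central angle between the endpoints is δ = arccos(p₁·p₂) ≈ 1.301 rad (74.6°).
Interpolate at f = 1/2 with slerp weights a = sin((1−f)δ)/sin δ ≈ 0.628, b = sin(fδ)/sin δ ≈ 0.628.
p = a·p₁ + b·p₂ ≈ (-0.831, -0.190, 0.522); φ = arcsin(p_z) ≈ 31.50°, λ = atan2(p_y, p_x) ≈ -167.16°.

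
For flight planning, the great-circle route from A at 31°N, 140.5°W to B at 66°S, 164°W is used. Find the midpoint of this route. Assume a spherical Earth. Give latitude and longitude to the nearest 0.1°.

≈ 17.8°S, 148.0°W

Write both endpoints as unit vectors p₁, p₂ with components (cos φ cos λ, cos φ sin λ, sin φ).
The central angle between the endpoints is δ = arccos(p₁·p₂) ≈ 1.722 rad (98.7°).
Interpolate at f = 1/2 with slerp weights a = sin((1−f)δ)/sin δ ≈ 0.767, b = sin(fδ)/sin δ ≈ 0.767.
p = a·p₁ + b·p₂ ≈ (-0.808, -0.504, -0.306); φ = arcsin(p_z) ≈ -17.81°, λ = atan2(p_y, p_x) ≈ -148.01°.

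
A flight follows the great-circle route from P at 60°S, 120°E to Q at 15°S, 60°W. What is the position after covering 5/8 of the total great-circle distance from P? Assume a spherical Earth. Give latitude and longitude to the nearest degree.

Write both endpoints as unit vectors p₁, p₂ with components (cos φ cos λ, cos φ sin λ, sin φ).
The central angle between the endpoints is δ = arccos(p₁·p₂) ≈ 1.833 rad (105.0°).
Interpolate at f = 5/8 with slerp weights a = sin((1−f)δ)/sin δ ≈ 0.657, b = sin(fδ)/sin δ ≈ 0.943.
p = a·p₁ + b·p₂ ≈ (0.291, -0.504, -0.813); φ = arcsin(p_z) ≈ -54.38°, λ = atan2(p_y, p_x) ≈ -60.00°.

≈ 54°S, 60°W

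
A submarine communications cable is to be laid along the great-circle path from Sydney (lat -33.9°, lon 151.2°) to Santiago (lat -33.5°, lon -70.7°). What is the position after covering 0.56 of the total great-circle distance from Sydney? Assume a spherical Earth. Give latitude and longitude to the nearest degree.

≈ lat -61°, lon -127°

From cos δ = sin φ₁ sin φ₂ + cos φ₁ cos φ₂ cos Δλ, the central angle is δ ≈ 1.780 rad (102.0°).
Interpolate at f = 0.56 with slerp weights a = sin((1−f)δ)/sin δ ≈ 0.721, b = sin(fδ)/sin δ ≈ 0.858.
p = a·p₁ + b·p₂ ≈ (-0.288, -0.387, -0.876); φ = arcsin(p_z) ≈ -61.15°, λ = atan2(p_y, p_x) ≈ -126.64°.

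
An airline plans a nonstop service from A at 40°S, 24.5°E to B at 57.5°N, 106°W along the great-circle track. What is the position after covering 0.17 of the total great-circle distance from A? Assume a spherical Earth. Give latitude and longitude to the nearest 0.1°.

Write both endpoints as unit vectors p₁, p₂ with components (cos φ cos λ, cos φ sin λ, sin φ).
The central angle between the endpoints is δ = arccos(p₁·p₂) ≈ 2.514 rad (144.0°).
Interpolate at f = 0.17 with slerp weights a = sin((1−f)δ)/sin δ ≈ 1.481, b = sin(fδ)/sin δ ≈ 0.706.
p = a·p₁ + b·p₂ ≈ (0.928, 0.106, -0.357); φ = arcsin(p_z) ≈ -20.91°, λ = atan2(p_y, p_x) ≈ 6.52°.

≈ 20.9°S, 6.5°E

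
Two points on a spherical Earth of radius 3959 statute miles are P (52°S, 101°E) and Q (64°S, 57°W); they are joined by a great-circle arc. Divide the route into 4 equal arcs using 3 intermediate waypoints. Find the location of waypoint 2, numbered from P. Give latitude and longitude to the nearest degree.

≈ (81°S, 63°E)

Convert each endpoint to a unit vector on the sphere (x = cos φ cos λ, y = cos φ sin λ, z = sin φ).
The central angle between the endpoints is δ = arccos(p₁·p₂) ≈ 1.095 rad (62.7°).
Interpolate at f = 2/4 with slerp weights a = sin((1−f)δ)/sin δ ≈ 0.586, b = sin(fδ)/sin δ ≈ 0.586.
p = a·p₁ + b·p₂ ≈ (0.071, 0.139, -0.988); φ = arcsin(p_z) ≈ -81.04°, λ = atan2(p_y, p_x) ≈ 62.87°.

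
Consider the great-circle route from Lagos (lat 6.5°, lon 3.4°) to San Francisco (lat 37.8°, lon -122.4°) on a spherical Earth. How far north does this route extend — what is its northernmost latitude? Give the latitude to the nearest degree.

The great circle lies in the plane with unit normal n̂ = (p₁ × p₂)/|p₁ × p₂|.
Here n̂_z ≈ -0.691; the vertex latitude is φ_max = arccos|n̂_z| ≈ 46.3°.

≈ 46°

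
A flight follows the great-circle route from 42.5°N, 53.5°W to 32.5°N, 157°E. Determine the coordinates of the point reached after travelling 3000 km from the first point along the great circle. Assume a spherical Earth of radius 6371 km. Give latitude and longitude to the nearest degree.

Write both endpoints as unit vectors p₁, p₂ with components (cos φ cos λ, cos φ sin λ, sin φ).
The central angle between the endpoints is δ = arccos(p₁·p₂) ≈ 1.744 rad (99.9°). The total great-circle distance is δ·R ≈ 1.744 × 6371 ≈ 11114 km, so the target fraction is f = 3000/11114 ≈ 0.270.
Interpolate at f ≈ 0.270 with slerp weights a = sin((1−f)δ)/sin δ ≈ 0.971, b = sin(fδ)/sin δ ≈ 0.461.
p = a·p₁ + b·p₂ ≈ (0.068, -0.424, 0.903); φ = arcsin(p_z) ≈ 64.60°, λ = atan2(p_y, p_x) ≈ -80.86°.

≈ 65°N, 81°W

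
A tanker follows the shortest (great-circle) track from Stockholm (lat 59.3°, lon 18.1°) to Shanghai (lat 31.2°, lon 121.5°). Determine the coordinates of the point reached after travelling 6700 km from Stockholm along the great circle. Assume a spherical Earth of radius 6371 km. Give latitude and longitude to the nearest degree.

From cos δ = sin φ₁ sin φ₂ + cos φ₁ cos φ₂ cos Δλ, the central angle is δ ≈ 1.219 rad (69.9°). The total great-circle distance is δ·R ≈ 1.219 × 6371 ≈ 7769 km, so the target fraction is f = 6700/7769 ≈ 0.862.
Interpolate at f ≈ 0.862 with slerp weights a = sin((1−f)δ)/sin δ ≈ 0.178, b = sin(fδ)/sin δ ≈ 0.925.
p = a·p₁ + b·p₂ ≈ (-0.327, 0.703, 0.632); φ = arcsin(p_z) ≈ 39.19°, λ = atan2(p_y, p_x) ≈ 114.96°.

≈ lat 39°, lon 115°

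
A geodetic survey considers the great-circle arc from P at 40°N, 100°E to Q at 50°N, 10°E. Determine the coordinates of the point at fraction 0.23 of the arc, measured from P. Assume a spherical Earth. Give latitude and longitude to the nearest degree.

≈ 48°N, 84°E

Convert each endpoint to a unit vector on the sphere (x = cos φ cos λ, y = cos φ sin λ, z = sin φ).
The central angle between the endpoints is δ = arccos(p₁·p₂) ≈ 1.056 rad (60.5°).
Interpolate at f = 0.23 with slerp weights a = sin((1−f)δ)/sin δ ≈ 0.835, b = sin(fδ)/sin δ ≈ 0.276.
p = a·p₁ + b·p₂ ≈ (0.064, 0.660, 0.748); φ = arcsin(p_z) ≈ 48.43°, λ = atan2(p_y, p_x) ≈ 84.47°.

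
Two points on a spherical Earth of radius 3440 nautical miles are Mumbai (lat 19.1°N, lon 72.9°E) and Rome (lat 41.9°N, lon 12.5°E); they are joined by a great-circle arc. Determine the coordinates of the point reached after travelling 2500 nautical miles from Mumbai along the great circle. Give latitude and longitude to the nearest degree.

Write both endpoints as unit vectors p₁, p₂ with components (cos φ cos λ, cos φ sin λ, sin φ).
The central angle between the endpoints is δ = arccos(p₁·p₂) ≈ 0.969 rad (55.5°). The total great-circle distance is δ·R ≈ 0.969 × 3440 ≈ 3334 nmi, so the target fraction is f = 2500/3334 ≈ 0.750.
Interpolate at f ≈ 0.750 with slerp weights a = sin((1−f)δ)/sin δ ≈ 0.291, b = sin(fδ)/sin δ ≈ 0.806.
p = a·p₁ + b·p₂ ≈ (0.667, 0.393, 0.634); φ = arcsin(p_z) ≈ 39.31°, λ = atan2(p_y, p_x) ≈ 30.52°.

≈ lat 39°N, lon 31°E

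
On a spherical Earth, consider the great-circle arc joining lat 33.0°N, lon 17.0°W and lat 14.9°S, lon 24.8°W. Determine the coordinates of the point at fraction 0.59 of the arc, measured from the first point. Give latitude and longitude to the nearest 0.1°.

Convert each endpoint to a unit vector on the sphere (x = cos φ cos λ, y = cos φ sin λ, z = sin φ).
The central angle between the endpoints is δ = arccos(p₁·p₂) ≈ 0.846 rad (48.5°).
Interpolate at f = 0.59 with slerp weights a = sin((1−f)δ)/sin δ ≈ 0.454, b = sin(fδ)/sin δ ≈ 0.639.
p = a·p₁ + b·p₂ ≈ (0.925, -0.371, 0.083); φ = arcsin(p_z) ≈ 4.76°, λ = atan2(p_y, p_x) ≈ -21.83°.

≈ lat 4.8°N, lon 21.8°W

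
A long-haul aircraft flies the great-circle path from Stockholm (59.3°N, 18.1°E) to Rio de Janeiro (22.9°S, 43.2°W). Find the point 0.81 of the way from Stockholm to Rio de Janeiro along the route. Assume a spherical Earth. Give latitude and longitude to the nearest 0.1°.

Write both endpoints as unit vectors p₁, p₂ with components (cos φ cos λ, cos φ sin λ, sin φ).
The central angle between the endpoints is δ = arccos(p₁·p₂) ≈ 1.680 rad (96.2°).
Interpolate at f = 0.81 with slerp weights a = sin((1−f)δ)/sin δ ≈ 0.316, b = sin(fδ)/sin δ ≈ 0.984.
p = a·p₁ + b·p₂ ≈ (0.814, -0.570, -0.111); φ = arcsin(p_z) ≈ -6.40°, λ = atan2(p_y, p_x) ≈ -35.02°.

≈ 6.4°S, 35.0°W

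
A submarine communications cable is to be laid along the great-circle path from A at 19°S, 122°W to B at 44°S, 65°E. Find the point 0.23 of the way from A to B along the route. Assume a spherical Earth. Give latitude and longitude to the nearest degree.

The haversine formula gives a central angle δ ≈ 2.036 rad (116.7°) between the endpoints.
Interpolate at f = 0.23 with slerp weights a = sin((1−f)δ)/sin δ ≈ 1.119, b = sin(fδ)/sin δ ≈ 0.505.
p = a·p₁ + b·p₂ ≈ (-0.407, -0.568, -0.715); φ = arcsin(p_z) ≈ -45.67°, λ = atan2(p_y, p_x) ≈ -125.63°.

≈ 46°S, 126°W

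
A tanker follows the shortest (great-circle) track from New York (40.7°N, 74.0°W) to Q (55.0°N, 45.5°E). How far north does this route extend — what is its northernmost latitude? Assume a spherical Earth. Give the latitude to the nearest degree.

≈ 66°N

The great circle lies in the plane with unit normal n̂ = (p₁ × p₂)/|p₁ × p₂|.
Here n̂_z ≈ +0.399; the vertex latitude is φ_max = arccos|n̂_z| ≈ 66.5°.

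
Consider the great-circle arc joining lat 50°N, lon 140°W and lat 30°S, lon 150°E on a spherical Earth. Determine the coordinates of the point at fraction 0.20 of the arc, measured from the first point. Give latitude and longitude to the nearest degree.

≈ lat 36°N, lon 161°W

Convert each endpoint to a unit vector on the sphere (x = cos φ cos λ, y = cos φ sin λ, z = sin φ).
The central angle between the endpoints is δ = arccos(p₁·p₂) ≈ 1.765 rad (101.1°).
Interpolate at f = 0.20 with slerp weights a = sin((1−f)δ)/sin δ ≈ 1.006, b = sin(fδ)/sin δ ≈ 0.352.
p = a·p₁ + b·p₂ ≈ (-0.760, -0.263, 0.595); φ = arcsin(p_z) ≈ 36.49°, λ = atan2(p_y, p_x) ≈ -160.89°.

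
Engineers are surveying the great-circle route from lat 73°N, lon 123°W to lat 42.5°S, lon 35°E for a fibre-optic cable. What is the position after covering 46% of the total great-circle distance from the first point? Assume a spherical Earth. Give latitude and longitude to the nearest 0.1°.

≈ lat 36.2°N, lon 20.5°E

The haversine formula gives a central angle δ ≈ 2.579 rad (147.8°) between the endpoints.
Interpolate at f = 0.46 with slerp weights a = sin((1−f)δ)/sin δ ≈ 1.846, b = sin(fδ)/sin δ ≈ 1.738.
p = a·p₁ + b·p₂ ≈ (0.756, 0.283, 0.590); φ = arcsin(p_z) ≈ 36.19°, λ = atan2(p_y, p_x) ≈ 20.50°.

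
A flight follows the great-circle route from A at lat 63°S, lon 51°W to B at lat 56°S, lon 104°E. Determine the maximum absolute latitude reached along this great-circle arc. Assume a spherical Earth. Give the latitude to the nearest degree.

≈ 83°S

The great circle lies in the plane with unit normal n̂ = (p₁ × p₂)/|p₁ × p₂|.
Here n̂_z ≈ +0.125; the vertex latitude is φ_max = arccos|n̂_z| ≈ 82.8°.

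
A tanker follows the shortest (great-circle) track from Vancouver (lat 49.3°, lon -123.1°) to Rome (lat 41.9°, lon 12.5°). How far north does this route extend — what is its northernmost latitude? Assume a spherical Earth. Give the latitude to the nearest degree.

The great circle lies in the plane with unit normal n̂ = (p₁ × p₂)/|p₁ × p₂|.
Here n̂_z ≈ +0.344; the vertex latitude is φ_max = arccos|n̂_z| ≈ 69.9°.

≈ 70°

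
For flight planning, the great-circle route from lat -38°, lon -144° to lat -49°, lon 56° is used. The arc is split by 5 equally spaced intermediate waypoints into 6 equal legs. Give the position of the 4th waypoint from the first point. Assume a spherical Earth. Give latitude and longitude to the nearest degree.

Write both endpoints as unit vectors p₁, p₂ with components (cos φ cos λ, cos φ sin λ, sin φ).
The central angle between the endpoints is δ = arccos(p₁·p₂) ≈ 1.592 rad (91.2°).
Interpolate at f = 4/6 with slerp weights a = sin((1−f)δ)/sin δ ≈ 0.506, b = sin(fδ)/sin δ ≈ 0.873.
p = a·p₁ + b·p₂ ≈ (-0.002, 0.240, -0.971); φ = arcsin(p_z) ≈ -76.09°, λ = atan2(p_y, p_x) ≈ 90.57°.

≈ lat -76°, lon 91°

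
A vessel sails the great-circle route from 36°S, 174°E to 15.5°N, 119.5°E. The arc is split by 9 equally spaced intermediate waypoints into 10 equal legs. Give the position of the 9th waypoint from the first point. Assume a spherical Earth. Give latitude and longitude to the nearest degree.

The haversine formula gives a central angle δ ≈ 1.271 rad (72.8°) between the endpoints.
Interpolate at f = 9/10 with slerp weights a = sin((1−f)δ)/sin δ ≈ 0.133, b = sin(fδ)/sin δ ≈ 0.953.
p = a·p₁ + b·p₂ ≈ (-0.559, 0.810, 0.177); φ = arcsin(p_z) ≈ 10.17°, λ = atan2(p_y, p_x) ≈ 124.59°.

≈ 10°N, 125°E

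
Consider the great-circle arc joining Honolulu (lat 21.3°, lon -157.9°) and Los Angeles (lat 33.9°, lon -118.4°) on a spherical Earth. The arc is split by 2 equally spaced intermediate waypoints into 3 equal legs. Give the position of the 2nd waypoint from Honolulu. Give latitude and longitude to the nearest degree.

≈ lat 31°, lon -133°

The haversine formula gives a central angle δ ≈ 0.645 rad (36.9°) between the endpoints.
Interpolate at f = 2/3 with slerp weights a = sin((1−f)δ)/sin δ ≈ 0.355, b = sin(fδ)/sin δ ≈ 0.693.
p = a·p₁ + b·p₂ ≈ (-0.580, -0.631, 0.516); φ = arcsin(p_z) ≈ 31.04°, λ = atan2(p_y, p_x) ≈ -132.61°.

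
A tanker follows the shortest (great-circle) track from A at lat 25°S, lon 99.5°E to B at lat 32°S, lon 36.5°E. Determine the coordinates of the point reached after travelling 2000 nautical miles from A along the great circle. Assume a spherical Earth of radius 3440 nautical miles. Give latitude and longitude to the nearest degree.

≈ lat 33°S, lon 62°E

The haversine formula gives a central angle δ ≈ 0.961 rad (55.0°) between the endpoints. The total great-circle distance is δ·R ≈ 0.961 × 3440 ≈ 3305 nmi, so the target fraction is f = 2000/3305 ≈ 0.605.
Interpolate at f ≈ 0.605 with slerp weights a = sin((1−f)δ)/sin δ ≈ 0.452, b = sin(fδ)/sin δ ≈ 0.670.
p = a·p₁ + b·p₂ ≈ (0.389, 0.742, -0.546); φ = arcsin(p_z) ≈ -33.09°, λ = atan2(p_y, p_x) ≈ 62.32°.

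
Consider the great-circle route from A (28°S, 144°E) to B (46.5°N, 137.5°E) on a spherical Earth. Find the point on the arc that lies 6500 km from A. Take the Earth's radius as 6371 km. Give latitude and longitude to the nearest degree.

Write both endpoints as unit vectors p₁, p₂ with components (cos φ cos λ, cos φ sin λ, sin φ).
The central angle between the endpoints is δ = arccos(p₁·p₂) ≈ 1.304 rad (74.7°). The total great-circle distance is δ·R ≈ 1.304 × 6371 ≈ 8310 km, so the target fraction is f = 6500/8310 ≈ 0.782.
Interpolate at f ≈ 0.782 with slerp weights a = sin((1−f)δ)/sin δ ≈ 0.291, b = sin(fδ)/sin δ ≈ 0.883.
p = a·p₁ + b·p₂ ≈ (-0.656, 0.562, 0.504); φ = arcsin(p_z) ≈ 30.29°, λ = atan2(p_y, p_x) ≈ 139.43°.

≈ (30°N, 139°E)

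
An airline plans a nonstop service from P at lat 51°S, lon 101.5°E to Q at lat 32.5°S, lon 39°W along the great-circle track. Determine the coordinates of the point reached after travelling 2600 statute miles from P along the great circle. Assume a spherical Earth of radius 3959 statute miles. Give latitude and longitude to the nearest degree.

The haversine formula gives a central angle δ ≈ 1.563 rad (89.5°) between the endpoints. The total great-circle distance is δ·R ≈ 1.563 × 3959 ≈ 6187 mi, so the target fraction is f = 2600/6187 ≈ 0.420.
Interpolate at f ≈ 0.420 with slerp weights a = sin((1−f)δ)/sin δ ≈ 0.787, b = sin(fδ)/sin δ ≈ 0.611.
p = a·p₁ + b·p₂ ≈ (0.301, 0.161, -0.940); φ = arcsin(p_z) ≈ -70.01°, λ = atan2(p_y, p_x) ≈ 28.16°.

≈ lat 70°S, lon 28°E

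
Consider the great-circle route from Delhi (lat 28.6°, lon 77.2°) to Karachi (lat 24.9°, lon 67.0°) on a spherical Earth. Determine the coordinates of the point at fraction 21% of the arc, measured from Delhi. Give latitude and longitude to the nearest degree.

Convert each endpoint to a unit vector on the sphere (x = cos φ cos λ, y = cos φ sin λ, z = sin φ).
The central angle between the endpoints is δ = arccos(p₁·p₂) ≈ 0.172 rad (9.8°).
Interpolate at f = 0.21 with slerp weights a = sin((1−f)δ)/sin δ ≈ 0.791, b = sin(fδ)/sin δ ≈ 0.211.
p = a·p₁ + b·p₂ ≈ (0.229, 0.854, 0.468); φ = arcsin(p_z) ≈ 27.88°, λ = atan2(p_y, p_x) ≈ 75.00°.

≈ lat 28°, lon 75°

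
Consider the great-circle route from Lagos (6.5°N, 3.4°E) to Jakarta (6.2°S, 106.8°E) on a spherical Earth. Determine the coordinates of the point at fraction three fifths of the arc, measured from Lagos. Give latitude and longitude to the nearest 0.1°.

≈ 1.2°S, 65.4°E

Write both endpoints as unit vectors p₁, p₂ with components (cos φ cos λ, cos φ sin λ, sin φ).
The central angle between the endpoints is δ = arccos(p₁·p₂) ≈ 1.814 rad (104.0°).
Interpolate at f = 3/5 with slerp weights a = sin((1−f)δ)/sin δ ≈ 0.684, b = sin(fδ)/sin δ ≈ 0.913.
p = a·p₁ + b·p₂ ≈ (0.416, 0.909, -0.021); φ = arcsin(p_z) ≈ -1.21°, λ = atan2(p_y, p_x) ≈ 65.41°.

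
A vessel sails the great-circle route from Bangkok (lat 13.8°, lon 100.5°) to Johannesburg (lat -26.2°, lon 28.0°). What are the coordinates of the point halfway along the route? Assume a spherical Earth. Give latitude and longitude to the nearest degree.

≈ lat -8°, lon 66°

From cos δ = sin φ₁ sin φ₂ + cos φ₁ cos φ₂ cos Δλ, the central angle is δ ≈ 1.413 rad (81.0°).
Interpolate at f = 1/2 with slerp weights a = sin((1−f)δ)/sin δ ≈ 0.657, b = sin(fδ)/sin δ ≈ 0.657.
p = a·p₁ + b·p₂ ≈ (0.405, 0.905, -0.133); φ = arcsin(p_z) ≈ -7.67°, λ = atan2(p_y, p_x) ≈ 65.91°.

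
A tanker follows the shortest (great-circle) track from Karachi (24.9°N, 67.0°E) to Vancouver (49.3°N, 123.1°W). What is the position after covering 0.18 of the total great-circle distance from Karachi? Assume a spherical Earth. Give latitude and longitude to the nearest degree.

≈ (44°N, 70°E)

Write both endpoints as unit vectors p₁, p₂ with components (cos φ cos λ, cos φ sin λ, sin φ).
The central angle between the endpoints is δ = arccos(p₁·p₂) ≈ 1.837 rad (105.3°).
Interpolate at f = 0.18 with slerp weights a = sin((1−f)δ)/sin δ ≈ 1.034, b = sin(fδ)/sin δ ≈ 0.337.
p = a·p₁ + b·p₂ ≈ (0.247, 0.680, 0.691); φ = arcsin(p_z) ≈ 43.68°, λ = atan2(p_y, p_x) ≈ 70.05°.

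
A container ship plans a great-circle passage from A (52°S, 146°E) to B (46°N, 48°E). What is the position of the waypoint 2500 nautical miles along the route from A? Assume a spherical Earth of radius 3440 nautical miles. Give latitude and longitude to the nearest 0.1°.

Write both endpoints as unit vectors p₁, p₂ with components (cos φ cos λ, cos φ sin λ, sin φ).
The central angle between the endpoints is δ = arccos(p₁·p₂) ≈ 2.248 rad (128.8°). The total great-circle distance is δ·R ≈ 2.248 × 3440 ≈ 7732 nmi, so the target fraction is f = 2500/7732 ≈ 0.323.
Interpolate at f ≈ 0.323 with slerp weights a = sin((1−f)δ)/sin δ ≈ 1.281, b = sin(fδ)/sin δ ≈ 0.852.
p = a·p₁ + b·p₂ ≈ (-0.258, 0.881, -0.396); φ = arcsin(p_z) ≈ -23.36°, λ = atan2(p_y, p_x) ≈ 106.31°.

≈ (23.4°S, 106.3°E)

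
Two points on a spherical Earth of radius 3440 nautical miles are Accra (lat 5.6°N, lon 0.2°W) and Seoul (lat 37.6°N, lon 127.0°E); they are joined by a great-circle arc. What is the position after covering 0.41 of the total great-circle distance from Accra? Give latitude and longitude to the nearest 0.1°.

≈ lat 36.2°N, lon 38.8°E

Convert each endpoint to a unit vector on the sphere (x = cos φ cos λ, y = cos φ sin λ, z = sin φ).
The central angle between the endpoints is δ = arccos(p₁·p₂) ≈ 2.001 rad (114.7°).
Interpolate at f = 0.41 with slerp weights a = sin((1−f)δ)/sin δ ≈ 1.018, b = sin(fδ)/sin δ ≈ 0.805.
p = a·p₁ + b·p₂ ≈ (0.629, 0.506, 0.590); φ = arcsin(p_z) ≈ 36.18°, λ = atan2(p_y, p_x) ≈ 38.80°.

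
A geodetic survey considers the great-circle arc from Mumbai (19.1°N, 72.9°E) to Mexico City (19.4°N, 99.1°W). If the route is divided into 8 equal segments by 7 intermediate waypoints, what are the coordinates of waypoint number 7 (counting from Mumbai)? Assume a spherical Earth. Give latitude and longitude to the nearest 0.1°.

≈ (36.5°N, 94.6°W)

The haversine formula gives a central angle δ ≈ 2.456 rad (140.7°) between the endpoints.
Interpolate at f = 7/8 with slerp weights a = sin((1−f)δ)/sin δ ≈ 0.477, b = sin(fδ)/sin δ ≈ 1.323.
p = a·p₁ + b·p₂ ≈ (-0.065, -0.801, 0.595); φ = arcsin(p_z) ≈ 36.54°, λ = atan2(p_y, p_x) ≈ -94.62°.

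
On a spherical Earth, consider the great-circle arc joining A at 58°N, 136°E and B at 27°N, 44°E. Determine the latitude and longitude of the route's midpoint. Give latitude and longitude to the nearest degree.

≈ 52°N, 75°E

Convert each endpoint to a unit vector on the sphere (x = cos φ cos λ, y = cos φ sin λ, z = sin φ).
The central angle between the endpoints is δ = arccos(p₁·p₂) ≈ 1.193 rad (68.4°).
Interpolate at f = 1/2 with slerp weights a = sin((1−f)δ)/sin δ ≈ 0.604, b = sin(fδ)/sin δ ≈ 0.604.
p = a·p₁ + b·p₂ ≈ (0.157, 0.597, 0.787); φ = arcsin(p_z) ≈ 51.91°, λ = atan2(p_y, p_x) ≈ 75.26°.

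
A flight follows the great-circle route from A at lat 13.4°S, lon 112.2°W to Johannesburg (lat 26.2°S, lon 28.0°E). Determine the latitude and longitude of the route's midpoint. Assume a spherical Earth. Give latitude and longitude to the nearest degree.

≈ lat 46°S, lon 48°W

Convert each endpoint to a unit vector on the sphere (x = cos φ cos λ, y = cos φ sin λ, z = sin φ).
The central angle between the endpoints is δ = arccos(p₁·p₂) ≈ 2.175 rad (124.6°).
Interpolate at f = 1/2 with slerp weights a = sin((1−f)δ)/sin δ ≈ 1.076, b = sin(fδ)/sin δ ≈ 1.076.
p = a·p₁ + b·p₂ ≈ (0.457, -0.516, -0.725); φ = arcsin(p_z) ≈ -46.43°, λ = atan2(p_y, p_x) ≈ -48.47°.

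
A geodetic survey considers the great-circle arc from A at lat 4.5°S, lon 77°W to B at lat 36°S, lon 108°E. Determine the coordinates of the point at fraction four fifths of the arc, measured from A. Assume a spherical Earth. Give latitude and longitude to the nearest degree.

Convert each endpoint to a unit vector on the sphere (x = cos φ cos λ, y = cos φ sin λ, z = sin φ).
The central angle between the endpoints is δ = arccos(p₁·p₂) ≈ 2.430 rad (139.2°).
Interpolate at f = 4/5 with slerp weights a = sin((1−f)δ)/sin δ ≈ 0.715, b = sin(fδ)/sin δ ≈ 1.426.
p = a·p₁ + b·p₂ ≈ (-0.196, 0.402, -0.894); φ = arcsin(p_z) ≈ -63.41°, λ = atan2(p_y, p_x) ≈ 115.98°.

≈ lat 63°S, lon 116°E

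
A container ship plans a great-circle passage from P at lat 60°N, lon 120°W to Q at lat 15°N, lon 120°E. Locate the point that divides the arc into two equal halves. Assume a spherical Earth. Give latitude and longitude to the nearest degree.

≈ lat 53°N, lon 151°E

Convert each endpoint to a unit vector on the sphere (x = cos φ cos λ, y = cos φ sin λ, z = sin φ).
The central angle between the endpoints is δ = arccos(p₁·p₂) ≈ 1.588 rad (91.0°).
Interpolate at f = 1/2 with slerp weights a = sin((1−f)δ)/sin δ ≈ 0.713, b = sin(fδ)/sin δ ≈ 0.713.
p = a·p₁ + b·p₂ ≈ (-0.523, 0.288, 0.802); φ = arcsin(p_z) ≈ 53.36°, λ = atan2(p_y, p_x) ≈ 151.17°.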